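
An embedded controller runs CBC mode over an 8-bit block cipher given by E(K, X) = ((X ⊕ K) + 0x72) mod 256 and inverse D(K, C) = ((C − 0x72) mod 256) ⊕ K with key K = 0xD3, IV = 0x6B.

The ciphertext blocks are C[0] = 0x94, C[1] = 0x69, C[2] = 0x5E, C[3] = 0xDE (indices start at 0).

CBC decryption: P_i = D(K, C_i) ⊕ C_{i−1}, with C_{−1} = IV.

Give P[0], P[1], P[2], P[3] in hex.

P[0]: D(K, 0x94) = 0xF1; 0xF1 ⊕ 0x6B = 0x9A.
P[1]: D(K, 0x69) = 0x24; 0x24 ⊕ 0x94 = 0xB0.
P[2]: D(K, 0x5E) = 0x3F; 0x3F ⊕ 0x69 = 0x56.
P[3]: D(K, 0xDE) = 0xBF; 0xBF ⊕ 0x5E = 0xE1.

P[0] = 0x9A, P[1] = 0xB0, P[2] = 0x56, P[3] = 0xE1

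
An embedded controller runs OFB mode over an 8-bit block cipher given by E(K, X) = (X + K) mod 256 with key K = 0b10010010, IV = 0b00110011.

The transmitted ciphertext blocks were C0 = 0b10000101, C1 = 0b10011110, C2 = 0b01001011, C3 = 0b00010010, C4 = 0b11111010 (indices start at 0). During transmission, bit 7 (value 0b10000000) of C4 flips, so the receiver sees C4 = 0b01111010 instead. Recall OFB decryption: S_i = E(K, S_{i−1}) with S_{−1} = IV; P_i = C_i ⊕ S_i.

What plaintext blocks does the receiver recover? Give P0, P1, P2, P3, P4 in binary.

Only C4 changed, to 0b01111010. In OFB, a change in C_i flips the same bit in P_i only; the keystream is unaffected. Decrypting the received ciphertext:
P0: S = E(K, 0b00110011) = 0b11000101; 0b10000101 ⊕ 0b11000101 = 0b01000000.
P1: S = E(K, 0b11000101) = 0b01010111; 0b10011110 ⊕ 0b01010111 = 0b11001001.
P2: S = E(K, 0b01010111) = 0b11101001; 0b01001011 ⊕ 0b11101001 = 0b10100010.
P3: S = E(K, 0b11101001) = 0b01111011; 0b00010010 ⊕ 0b01111011 = 0b01101001.
P4: S = E(K, 0b01111011) = 0b00001101; 0b01111010 ⊕ 0b00001101 = 0b01110111.
Blocks that differ from the original plaintext: P4.

P0 = 0b01000000, P1 = 0b11001001, P2 = 0b10100010, P3 = 0b01101001, P4 = 0b01110111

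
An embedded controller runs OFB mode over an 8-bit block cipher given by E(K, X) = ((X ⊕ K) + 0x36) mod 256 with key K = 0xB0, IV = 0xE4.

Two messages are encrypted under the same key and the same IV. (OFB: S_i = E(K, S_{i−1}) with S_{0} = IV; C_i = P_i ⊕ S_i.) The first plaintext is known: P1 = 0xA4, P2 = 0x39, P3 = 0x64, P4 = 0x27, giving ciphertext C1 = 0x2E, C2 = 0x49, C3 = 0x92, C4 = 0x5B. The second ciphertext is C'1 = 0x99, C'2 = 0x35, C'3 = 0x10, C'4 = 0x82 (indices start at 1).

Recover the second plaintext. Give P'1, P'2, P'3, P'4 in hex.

P'1 = 0x13, P'2 = 0x45, P'3 = 0xE6, P'4 = 0xFE

In OFB with a reused IV, both messages share the same keystream S_i, so C_i ⊕ C'_i = P_i ⊕ P'_i and thus P'_i = P_i ⊕ C_i ⊕ C'_i.
P'1: 0xA4 ⊕ 0x2E ⊕ 0x99 = 0x13.
P'2: 0x39 ⊕ 0x49 ⊕ 0x35 = 0x45.
P'3: 0x64 ⊕ 0x92 ⊕ 0x10 = 0xE6.
P'4: 0x27 ⊕ 0x5B ⊕ 0x82 = 0xFE.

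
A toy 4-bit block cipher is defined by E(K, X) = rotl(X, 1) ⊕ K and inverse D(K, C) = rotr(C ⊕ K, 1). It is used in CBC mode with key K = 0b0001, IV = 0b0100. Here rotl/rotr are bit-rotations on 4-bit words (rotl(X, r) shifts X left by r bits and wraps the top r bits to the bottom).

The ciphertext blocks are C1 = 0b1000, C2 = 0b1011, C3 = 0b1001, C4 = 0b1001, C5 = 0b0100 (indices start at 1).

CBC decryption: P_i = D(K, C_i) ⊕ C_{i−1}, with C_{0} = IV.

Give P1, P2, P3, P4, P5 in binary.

P1 = 0b1000, P2 = 0b1101, P3 = 0b1111, P4 = 0b1101, P5 = 0b0011

P1: D(K, 0b1000) = 0b1100; 0b1100 ⊕ 0b0100 = 0b1000.
P2: D(K, 0b1011) = 0b0101; 0b0101 ⊕ 0b1000 = 0b1101.
P3: D(K, 0b1001) = 0b0100; 0b0100 ⊕ 0b1011 = 0b1111.
P4: D(K, 0b1001) = 0b0100; 0b0100 ⊕ 0b1001 = 0b1101.
P5: D(K, 0b0100) = 0b1010; 0b1010 ⊕ 0b1001 = 0b0011.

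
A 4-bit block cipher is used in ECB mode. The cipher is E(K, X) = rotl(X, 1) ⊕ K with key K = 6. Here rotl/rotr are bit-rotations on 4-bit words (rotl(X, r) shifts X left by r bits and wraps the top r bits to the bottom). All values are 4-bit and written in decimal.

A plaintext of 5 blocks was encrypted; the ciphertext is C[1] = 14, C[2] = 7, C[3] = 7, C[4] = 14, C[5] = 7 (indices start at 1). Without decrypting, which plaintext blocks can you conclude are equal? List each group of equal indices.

ECB encrypts each block independently with the same key, so equal ciphertext blocks imply equal plaintext blocks.
C[1] = C[4] = 14, so P[1] = P[4].
C[2] = C[3] = C[5] = 7, so P[2] = P[3] = P[5].

P[1] = P[4]; P[2] = P[3] = P[5]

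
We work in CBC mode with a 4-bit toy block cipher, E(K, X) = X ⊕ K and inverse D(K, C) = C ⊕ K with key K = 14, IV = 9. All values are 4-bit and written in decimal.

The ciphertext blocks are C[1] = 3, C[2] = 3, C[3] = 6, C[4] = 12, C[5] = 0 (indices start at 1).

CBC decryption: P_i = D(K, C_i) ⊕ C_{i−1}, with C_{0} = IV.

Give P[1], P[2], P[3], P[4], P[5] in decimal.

P[1] = 4, P[2] = 14, P[3] = 11, P[4] = 4, P[5] = 2

P[1]: D(K, 3) = 13; 13 ⊕ 9 = 4.
P[2]: D(K, 3) = 13; 13 ⊕ 3 = 14.
P[3]: D(K, 6) = 8; 8 ⊕ 3 = 11.
P[4]: D(K, 12) = 2; 2 ⊕ 6 = 4.
P[5]: D(K, 0) = 14; 14 ⊕ 12 = 2.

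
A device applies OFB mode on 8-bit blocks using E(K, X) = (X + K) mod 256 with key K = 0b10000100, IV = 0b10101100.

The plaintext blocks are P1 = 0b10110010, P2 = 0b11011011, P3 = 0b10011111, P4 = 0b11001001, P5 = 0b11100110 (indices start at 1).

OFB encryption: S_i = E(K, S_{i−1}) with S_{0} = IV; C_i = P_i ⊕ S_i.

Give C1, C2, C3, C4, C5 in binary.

C1: S = E(K, 0b10101100) = 0b00110000; 0b10110010 ⊕ 0b00110000 = 0b10000010.
C2: S = E(K, 0b00110000) = 0b10110100; 0b11011011 ⊕ 0b10110100 = 0b01101111.
C3: S = E(K, 0b10110100) = 0b00111000; 0b10011111 ⊕ 0b00111000 = 0b10100111.
C4: S = E(K, 0b00111000) = 0b10111100; 0b11001001 ⊕ 0b10111100 = 0b01110101.
C5: S = E(K, 0b10111100) = 0b01000000; 0b11100110 ⊕ 0b01000000 = 0b10100110.

C1 = 0b10000010, C2 = 0b01101111, C3 = 0b10100111, C4 = 0b01110101, C5 = 0b10100110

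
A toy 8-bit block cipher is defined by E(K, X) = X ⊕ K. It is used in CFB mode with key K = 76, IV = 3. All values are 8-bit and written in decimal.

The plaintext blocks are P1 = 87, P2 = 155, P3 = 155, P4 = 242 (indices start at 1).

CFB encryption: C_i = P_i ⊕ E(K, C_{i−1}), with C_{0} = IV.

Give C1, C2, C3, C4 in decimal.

C1 = 24, C2 = 207, C3 = 24, C4 = 166

C1: E(K, 3) = 79; 87 ⊕ 79 = 24.
C2: E(K, 24) = 84; 155 ⊕ 84 = 207.
C3: E(K, 207) = 131; 155 ⊕ 131 = 24.
C4: E(K, 24) = 84; 242 ⊕ 84 = 166.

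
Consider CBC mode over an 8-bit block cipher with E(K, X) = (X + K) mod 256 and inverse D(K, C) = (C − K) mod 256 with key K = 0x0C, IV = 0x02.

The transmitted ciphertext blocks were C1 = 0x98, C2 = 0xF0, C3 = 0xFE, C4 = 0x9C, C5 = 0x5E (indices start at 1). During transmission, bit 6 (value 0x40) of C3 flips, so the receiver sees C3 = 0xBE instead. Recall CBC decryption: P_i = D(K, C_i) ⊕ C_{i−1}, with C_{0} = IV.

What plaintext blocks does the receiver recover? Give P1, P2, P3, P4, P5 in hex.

P1 = 0x8E, P2 = 0x7C, P3 = 0x42, P4 = 0x2E, P5 = 0xCE

Only C3 changed, to 0xBE. In CBC, a change in C_i garbles P_i and flips the same bit in P_{i+1}. Decrypting the received ciphertext:
P1: D(K, 0x98) = 0x8C; 0x8C ⊕ 0x02 = 0x8E.
P2: D(K, 0xF0) = 0xE4; 0xE4 ⊕ 0x98 = 0x7C.
P3: D(K, 0xBE) = 0xB2; 0xB2 ⊕ 0xF0 = 0x42.
P4: D(K, 0x9C) = 0x90; 0x90 ⊕ 0xBE = 0x2E.
P5: D(K, 0x5E) = 0x52; 0x52 ⊕ 0x9C = 0xCE.
Blocks that differ from the original plaintext: P3, P4.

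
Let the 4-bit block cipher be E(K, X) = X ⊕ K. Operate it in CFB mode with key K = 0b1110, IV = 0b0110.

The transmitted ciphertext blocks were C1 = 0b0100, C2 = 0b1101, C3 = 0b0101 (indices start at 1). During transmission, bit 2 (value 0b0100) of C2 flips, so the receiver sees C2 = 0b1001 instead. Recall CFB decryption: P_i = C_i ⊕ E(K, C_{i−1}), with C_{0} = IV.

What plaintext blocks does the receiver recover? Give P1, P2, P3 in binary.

Only C2 changed, to 0b1001. In CFB, a change in C_i flips the same bit in P_i and garbles P_{i+1}. Decrypting the received ciphertext:
P1: E(K, 0b0110) = 0b1000; 0b0100 ⊕ 0b1000 = 0b1100.
P2: E(K, 0b0100) = 0b1010; 0b1001 ⊕ 0b1010 = 0b0011.
P3: E(K, 0b1001) = 0b0111; 0b0101 ⊕ 0b0111 = 0b0010.
Blocks that differ from the original plaintext: P2, P3.

P1 = 0b1100, P2 = 0b0011, P3 = 0b0010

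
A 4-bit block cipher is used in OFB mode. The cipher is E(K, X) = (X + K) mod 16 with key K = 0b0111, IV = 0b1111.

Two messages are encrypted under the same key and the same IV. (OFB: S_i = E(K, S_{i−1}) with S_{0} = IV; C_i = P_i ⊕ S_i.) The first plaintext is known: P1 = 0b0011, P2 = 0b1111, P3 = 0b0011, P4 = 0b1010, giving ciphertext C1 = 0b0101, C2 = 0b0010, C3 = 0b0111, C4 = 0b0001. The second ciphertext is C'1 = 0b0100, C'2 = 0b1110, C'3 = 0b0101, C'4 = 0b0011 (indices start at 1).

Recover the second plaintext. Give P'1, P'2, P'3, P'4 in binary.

P'1 = 0b0010, P'2 = 0b0011, P'3 = 0b0001, P'4 = 0b1000

In OFB with a reused IV, both messages share the same keystream S_i, so C_i ⊕ C'_i = P_i ⊕ P'_i and thus P'_i = P_i ⊕ C_i ⊕ C'_i.
P'1: 0b0011 ⊕ 0b0101 ⊕ 0b0100 = 0b0010.
P'2: 0b1111 ⊕ 0b0010 ⊕ 0b1110 = 0b0011.
P'3: 0b0011 ⊕ 0b0111 ⊕ 0b0101 = 0b0001.
P'4: 0b1010 ⊕ 0b0001 ⊕ 0b0011 = 0b1000.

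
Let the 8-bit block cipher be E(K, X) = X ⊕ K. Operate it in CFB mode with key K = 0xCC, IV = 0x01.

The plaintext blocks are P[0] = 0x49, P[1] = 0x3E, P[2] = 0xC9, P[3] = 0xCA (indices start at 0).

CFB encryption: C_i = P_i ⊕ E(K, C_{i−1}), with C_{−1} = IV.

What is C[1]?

C[1] = 0x76

C[0]: E(K, 0x01) = 0xCD; 0x49 ⊕ 0xCD = 0x84.
C[1]: E(K, 0x84) = 0x48; 0x3E ⊕ 0x48 = 0x76.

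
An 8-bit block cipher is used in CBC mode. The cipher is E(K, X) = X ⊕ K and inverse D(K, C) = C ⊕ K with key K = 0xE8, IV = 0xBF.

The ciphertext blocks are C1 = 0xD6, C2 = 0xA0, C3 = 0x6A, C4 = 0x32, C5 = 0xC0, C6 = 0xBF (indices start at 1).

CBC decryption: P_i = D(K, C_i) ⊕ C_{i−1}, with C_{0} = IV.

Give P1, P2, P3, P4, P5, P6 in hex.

P1: D(K, 0xD6) = 0x3E; 0x3E ⊕ 0xBF = 0x81.
P2: D(K, 0xA0) = 0x48; 0x48 ⊕ 0xD6 = 0x9E.
P3: D(K, 0x6A) = 0x82; 0x82 ⊕ 0xA0 = 0x22.
P4: D(K, 0x32) = 0xDA; 0xDA ⊕ 0x6A = 0xB0.
P5: D(K, 0xC0) = 0x28; 0x28 ⊕ 0x32 = 0x1A.
P6: D(K, 0xBF) = 0x57; 0x57 ⊕ 0xC0 = 0x97.

P1 = 0x81, P2 = 0x9E, P3 = 0x22, P4 = 0xB0, P5 = 0x1A, P6 = 0x97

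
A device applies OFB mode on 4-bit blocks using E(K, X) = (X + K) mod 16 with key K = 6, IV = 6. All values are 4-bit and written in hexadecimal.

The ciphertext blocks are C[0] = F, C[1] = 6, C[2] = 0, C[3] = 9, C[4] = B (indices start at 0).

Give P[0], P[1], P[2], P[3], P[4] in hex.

P[0] = 3, P[1] = 4, P[2] = 8, P[3] = 7, P[4] = F

OFB decryption: S_i = E(K, S_{i−1}) with S_{−1} = IV; P_i = C_i ⊕ S_i.
P[0]: S = E(K, 6) = C; F ⊕ C = 3.
P[1]: S = E(K, C) = 2; 6 ⊕ 2 = 4.
P[2]: S = E(K, 2) = 8; 0 ⊕ 8 = 8.
P[3]: S = E(K, 8) = E; 9 ⊕ E = 7.
P[4]: S = E(K, E) = 4; B ⊕ 4 = F.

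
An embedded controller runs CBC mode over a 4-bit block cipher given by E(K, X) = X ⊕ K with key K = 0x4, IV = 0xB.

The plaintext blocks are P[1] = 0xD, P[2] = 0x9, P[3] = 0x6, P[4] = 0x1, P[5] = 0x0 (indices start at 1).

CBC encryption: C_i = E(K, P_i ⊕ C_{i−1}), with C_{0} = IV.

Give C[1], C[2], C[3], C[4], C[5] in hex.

C[1]: P[1] ⊕ 0xB = 0x6; E(K, 0x6) = 0x2.
C[2]: P[2] ⊕ 0x2 = 0xB; E(K, 0xB) = 0xF.
C[3]: P[3] ⊕ 0xF = 0x9; E(K, 0x9) = 0xD.
C[4]: P[4] ⊕ 0xD = 0xC; E(K, 0xC) = 0x8.
C[5]: P[5] ⊕ 0x8 = 0x8; E(K, 0x8) = 0xC.

C[1] = 0x2, C[2] = 0xF, C[3] = 0xD, C[4] = 0x8, C[5] = 0xC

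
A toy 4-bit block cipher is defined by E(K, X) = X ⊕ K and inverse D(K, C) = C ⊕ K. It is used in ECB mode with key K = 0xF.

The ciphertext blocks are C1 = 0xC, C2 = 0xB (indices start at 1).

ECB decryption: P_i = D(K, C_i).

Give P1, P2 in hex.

P1 = 0x3, P2 = 0x4

P1: D(K, 0xC) = 0x3.
P2: D(K, 0xB) = 0x4.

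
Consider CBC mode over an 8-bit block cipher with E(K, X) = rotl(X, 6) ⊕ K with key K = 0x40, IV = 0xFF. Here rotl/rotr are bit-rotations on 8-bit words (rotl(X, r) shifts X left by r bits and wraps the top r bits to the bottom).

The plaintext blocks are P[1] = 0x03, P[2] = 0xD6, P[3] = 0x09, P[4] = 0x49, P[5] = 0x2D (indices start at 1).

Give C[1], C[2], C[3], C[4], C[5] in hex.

CBC encryption: C_i = E(K, P_i ⊕ C_{i−1}), with C_{0} = IV.
C[1]: P[1] ⊕ 0xFF = 0xFC; E(K, 0xFC) = 0x7F.
C[2]: P[2] ⊕ 0x7F = 0xA9; E(K, 0xA9) = 0x2A.
C[3]: P[3] ⊕ 0x2A = 0x23; E(K, 0x23) = 0x88.
C[4]: P[4] ⊕ 0x88 = 0xC1; E(K, 0xC1) = 0x30.
C[5]: P[5] ⊕ 0x30 = 0x1D; E(K, 0x1D) = 0x07.

C[1] = 0x7F, C[2] = 0x2A, C[3] = 0x88, C[4] = 0x30, C[5] = 0x07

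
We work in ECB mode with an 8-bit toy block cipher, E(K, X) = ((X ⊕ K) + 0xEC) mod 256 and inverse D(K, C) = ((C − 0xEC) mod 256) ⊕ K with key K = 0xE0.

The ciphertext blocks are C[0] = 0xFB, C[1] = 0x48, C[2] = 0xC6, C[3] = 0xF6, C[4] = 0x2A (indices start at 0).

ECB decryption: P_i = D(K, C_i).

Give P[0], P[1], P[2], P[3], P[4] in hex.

P[0] = 0xEF, P[1] = 0xBC, P[2] = 0x3A, P[3] = 0xEA, P[4] = 0xDE

P[0]: D(K, 0xFB) = 0xEF.
P[1]: D(K, 0x48) = 0xBC.
P[2]: D(K, 0xC6) = 0x3A.
P[3]: D(K, 0xF6) = 0xEA.
P[4]: D(K, 0x2A) = 0xDE.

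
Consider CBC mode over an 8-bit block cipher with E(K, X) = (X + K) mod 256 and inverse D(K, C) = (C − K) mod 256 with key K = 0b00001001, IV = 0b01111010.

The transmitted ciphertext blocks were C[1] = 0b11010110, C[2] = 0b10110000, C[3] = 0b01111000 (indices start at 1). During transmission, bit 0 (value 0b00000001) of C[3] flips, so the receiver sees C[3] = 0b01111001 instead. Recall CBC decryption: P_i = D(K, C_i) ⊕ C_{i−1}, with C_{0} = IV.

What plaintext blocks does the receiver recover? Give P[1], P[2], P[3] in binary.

P[1] = 0b10110111, P[2] = 0b01110001, P[3] = 0b11000000

Only C[3] changed, to 0b01111001. In CBC, a change in C_i garbles P_i and flips the same bit in P_{i+1}. Decrypting the received ciphertext:
P[1]: D(K, 0b11010110) = 0b11001101; 0b11001101 ⊕ 0b01111010 = 0b10110111.
P[2]: D(K, 0b10110000) = 0b10100111; 0b10100111 ⊕ 0b11010110 = 0b01110001.
P[3]: D(K, 0b01111001) = 0b01110000; 0b01110000 ⊕ 0b10110000 = 0b11000000.
Blocks that differ from the original plaintext: P[3].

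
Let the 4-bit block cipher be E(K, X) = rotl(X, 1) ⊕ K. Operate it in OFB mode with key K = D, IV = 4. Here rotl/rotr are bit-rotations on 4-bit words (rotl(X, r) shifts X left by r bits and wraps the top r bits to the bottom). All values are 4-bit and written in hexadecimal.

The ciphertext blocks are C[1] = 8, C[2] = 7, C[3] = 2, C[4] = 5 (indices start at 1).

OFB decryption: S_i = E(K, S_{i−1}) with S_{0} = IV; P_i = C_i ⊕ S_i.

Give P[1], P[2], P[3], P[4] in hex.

P[1]: S = E(K, 4) = 5; 8 ⊕ 5 = D.
P[2]: S = E(K, 5) = 7; 7 ⊕ 7 = 0.
P[3]: S = E(K, 7) = 3; 2 ⊕ 3 = 1.
P[4]: S = E(K, 3) = B; 5 ⊕ B = E.

P[1] = D, P[2] = 0, P[3] = 1, P[4] = E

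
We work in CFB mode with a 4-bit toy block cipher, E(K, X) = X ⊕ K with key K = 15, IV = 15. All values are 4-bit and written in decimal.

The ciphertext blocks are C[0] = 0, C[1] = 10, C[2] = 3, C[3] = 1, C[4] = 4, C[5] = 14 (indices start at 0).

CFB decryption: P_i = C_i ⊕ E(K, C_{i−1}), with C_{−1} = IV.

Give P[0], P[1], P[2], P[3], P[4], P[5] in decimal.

P[0] = 0, P[1] = 5, P[2] = 6, P[3] = 13, P[4] = 10, P[5] = 5

P[0]: E(K, 15) = 0; 0 ⊕ 0 = 0.
P[1]: E(K, 0) = 15; 10 ⊕ 15 = 5.
P[2]: E(K, 10) = 5; 3 ⊕ 5 = 6.
P[3]: E(K, 3) = 12; 1 ⊕ 12 = 13.
P[4]: E(K, 1) = 14; 4 ⊕ 14 = 10.
P[5]: E(K, 4) = 11; 14 ⊕ 11 = 5.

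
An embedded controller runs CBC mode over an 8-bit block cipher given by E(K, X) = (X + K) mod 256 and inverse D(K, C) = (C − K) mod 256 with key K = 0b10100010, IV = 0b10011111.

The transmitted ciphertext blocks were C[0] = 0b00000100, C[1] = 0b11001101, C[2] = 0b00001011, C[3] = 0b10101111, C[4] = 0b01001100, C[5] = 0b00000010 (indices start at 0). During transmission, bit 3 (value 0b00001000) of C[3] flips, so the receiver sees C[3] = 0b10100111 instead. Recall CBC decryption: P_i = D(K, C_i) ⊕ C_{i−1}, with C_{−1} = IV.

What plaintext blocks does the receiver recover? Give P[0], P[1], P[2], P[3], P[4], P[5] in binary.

P[0] = 0b11111101, P[1] = 0b00101111, P[2] = 0b10100100, P[3] = 0b00001110, P[4] = 0b00001101, P[5] = 0b00101100

Only C[3] changed, to 0b10100111. In CBC, a change in C_i garbles P_i and flips the same bit in P_{i+1}. Decrypting the received ciphertext:
P[0]: D(K, 0b00000100) = 0b01100010; 0b01100010 ⊕ 0b10011111 = 0b11111101.
P[1]: D(K, 0b11001101) = 0b00101011; 0b00101011 ⊕ 0b00000100 = 0b00101111.
P[2]: D(K, 0b00001011) = 0b01101001; 0b01101001 ⊕ 0b11001101 = 0b10100100.
P[3]: D(K, 0b10100111) = 0b00000101; 0b00000101 ⊕ 0b00001011 = 0b00001110.
P[4]: D(K, 0b01001100) = 0b10101010; 0b10101010 ⊕ 0b10100111 = 0b00001101.
P[5]: D(K, 0b00000010) = 0b01100000; 0b01100000 ⊕ 0b01001100 = 0b00101100.
Blocks that differ from the original plaintext: P[3], P[4].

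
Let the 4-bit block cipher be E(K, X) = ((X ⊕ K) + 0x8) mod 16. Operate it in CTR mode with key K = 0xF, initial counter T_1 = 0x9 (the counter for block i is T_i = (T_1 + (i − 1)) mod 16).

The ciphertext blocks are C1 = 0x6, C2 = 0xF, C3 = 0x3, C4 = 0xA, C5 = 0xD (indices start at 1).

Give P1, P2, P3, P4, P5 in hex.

P1 = 0x8, P2 = 0x2, P3 = 0xF, P4 = 0x1, P5 = 0x7

CTR decryption: S_i = E(K, T_i) where T_i is the counter for block i; P_i = C_i ⊕ S_i.
P1: T = 0x9, S = E(K, T) = 0xE; 0x6 ⊕ 0xE = 0x8.
P2: T = 0xA, S = E(K, T) = 0xD; 0xF ⊕ 0xD = 0x2.
P3: T = 0xB, S = E(K, T) = 0xC; 0x3 ⊕ 0xC = 0xF.
P4: T = 0xC, S = E(K, T) = 0xB; 0xA ⊕ 0xB = 0x1.
P5: T = 0xD, S = E(K, T) = 0xA; 0xD ⊕ 0xA = 0x7.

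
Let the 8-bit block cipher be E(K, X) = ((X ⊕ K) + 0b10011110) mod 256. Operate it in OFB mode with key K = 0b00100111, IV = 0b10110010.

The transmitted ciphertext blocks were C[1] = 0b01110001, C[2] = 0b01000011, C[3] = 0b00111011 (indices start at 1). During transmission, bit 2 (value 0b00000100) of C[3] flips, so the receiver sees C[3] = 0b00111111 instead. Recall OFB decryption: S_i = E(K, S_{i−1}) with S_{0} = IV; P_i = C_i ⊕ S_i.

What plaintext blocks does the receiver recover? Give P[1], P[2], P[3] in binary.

P[1] = 0b01000010, P[2] = 0b11110001, P[3] = 0b00001100

Only C[3] changed, to 0b00111111. In OFB, a change in C_i flips the same bit in P_i only; the keystream is unaffected. Decrypting the received ciphertext:
P[1]: S = E(K, 0b10110010) = 0b00110011; 0b01110001 ⊕ 0b00110011 = 0b01000010.
P[2]: S = E(K, 0b00110011) = 0b10110010; 0b01000011 ⊕ 0b10110010 = 0b11110001.
P[3]: S = E(K, 0b10110010) = 0b00110011; 0b00111111 ⊕ 0b00110011 = 0b00001100.
Blocks that differ from the original plaintext: P[3].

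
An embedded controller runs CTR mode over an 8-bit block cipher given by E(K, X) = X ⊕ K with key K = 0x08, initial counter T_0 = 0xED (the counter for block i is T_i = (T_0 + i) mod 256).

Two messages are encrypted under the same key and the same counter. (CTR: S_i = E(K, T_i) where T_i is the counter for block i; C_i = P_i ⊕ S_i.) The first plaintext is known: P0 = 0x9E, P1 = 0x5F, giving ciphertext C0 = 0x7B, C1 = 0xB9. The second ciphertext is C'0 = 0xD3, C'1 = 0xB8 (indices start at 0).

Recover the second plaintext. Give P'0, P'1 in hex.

In CTR with a reused counter, both messages share the same keystream S_i, so C_i ⊕ C'_i = P_i ⊕ P'_i and thus P'_i = P_i ⊕ C_i ⊕ C'_i.
P'0: 0x9E ⊕ 0x7B ⊕ 0xD3 = 0x36.
P'1: 0x5F ⊕ 0xB9 ⊕ 0xB8 = 0x5E.

P'0 = 0x36, P'1 = 0x5E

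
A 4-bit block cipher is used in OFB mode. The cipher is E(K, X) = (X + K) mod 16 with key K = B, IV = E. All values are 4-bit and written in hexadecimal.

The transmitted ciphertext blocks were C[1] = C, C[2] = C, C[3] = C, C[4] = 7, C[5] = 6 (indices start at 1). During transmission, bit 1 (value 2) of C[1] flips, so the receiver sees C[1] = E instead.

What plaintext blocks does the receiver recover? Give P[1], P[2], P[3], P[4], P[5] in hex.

P[1] = 7, P[2] = 8, P[3] = 3, P[4] = D, P[5] = 3

OFB decryption: S_i = E(K, S_{i−1}) with S_{0} = IV; P_i = C_i ⊕ S_i.
Only C[1] changed, to E. In OFB, a change in C_i flips the same bit in P_i only; the keystream is unaffected. Decrypting the received ciphertext:
P[1]: S = E(K, E) = 9; E ⊕ 9 = 7.
P[2]: S = E(K, 9) = 4; C ⊕ 4 = 8.
P[3]: S = E(K, 4) = F; C ⊕ F = 3.
P[4]: S = E(K, F) = A; 7 ⊕ A = D.
P[5]: S = E(K, A) = 5; 6 ⊕ 5 = 3.
Blocks that differ from the original plaintext: P[1].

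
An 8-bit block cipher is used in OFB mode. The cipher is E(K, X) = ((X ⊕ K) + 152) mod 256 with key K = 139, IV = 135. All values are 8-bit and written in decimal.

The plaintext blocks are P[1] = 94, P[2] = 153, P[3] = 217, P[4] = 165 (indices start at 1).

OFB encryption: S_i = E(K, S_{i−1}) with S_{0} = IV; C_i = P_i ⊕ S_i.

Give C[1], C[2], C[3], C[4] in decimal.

C[1] = 250, C[2] = 94, C[3] = 61, C[4] = 162

C[1]: S = E(K, 135) = 164; 94 ⊕ 164 = 250.
C[2]: S = E(K, 164) = 199; 153 ⊕ 199 = 94.
C[3]: S = E(K, 199) = 228; 217 ⊕ 228 = 61.
C[4]: S = E(K, 228) = 7; 165 ⊕ 7 = 162.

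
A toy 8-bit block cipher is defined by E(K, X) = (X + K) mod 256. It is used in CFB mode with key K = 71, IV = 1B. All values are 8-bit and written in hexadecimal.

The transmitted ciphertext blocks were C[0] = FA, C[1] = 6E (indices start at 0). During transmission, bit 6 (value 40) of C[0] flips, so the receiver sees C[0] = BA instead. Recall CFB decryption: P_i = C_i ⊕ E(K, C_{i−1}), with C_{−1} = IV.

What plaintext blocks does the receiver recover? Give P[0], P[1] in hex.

P[0] = 36, P[1] = 45

Only C[0] changed, to BA. In CFB, a change in C_i flips the same bit in P_i and garbles P_{i+1}. Decrypting the received ciphertext:
P[0]: E(K, 1B) = 8C; BA ⊕ 8C = 36.
P[1]: E(K, BA) = 2B; 6E ⊕ 2B = 45.
Blocks that differ from the original plaintext: P[0], P[1].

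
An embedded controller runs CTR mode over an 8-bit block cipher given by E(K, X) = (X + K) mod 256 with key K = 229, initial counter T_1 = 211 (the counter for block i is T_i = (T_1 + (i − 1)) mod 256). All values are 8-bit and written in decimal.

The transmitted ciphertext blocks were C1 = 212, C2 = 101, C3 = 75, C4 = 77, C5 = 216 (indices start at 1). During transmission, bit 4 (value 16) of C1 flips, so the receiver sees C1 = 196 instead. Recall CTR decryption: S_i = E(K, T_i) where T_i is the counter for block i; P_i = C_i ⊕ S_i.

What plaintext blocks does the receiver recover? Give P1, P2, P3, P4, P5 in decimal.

P1 = 124, P2 = 220, P3 = 241, P4 = 246, P5 = 100

Only C1 changed, to 196. In CTR, a change in C_i flips the same bit in P_i only; the keystream is unaffected. Decrypting the received ciphertext:
P1: T = 211, S = E(K, T) = 184; 196 ⊕ 184 = 124.
P2: T = 212, S = E(K, T) = 185; 101 ⊕ 185 = 220.
P3: T = 213, S = E(K, T) = 186; 75 ⊕ 186 = 241.
P4: T = 214, S = E(K, T) = 187; 77 ⊕ 187 = 246.
P5: T = 215, S = E(K, T) = 188; 216 ⊕ 188 = 100.
Blocks that differ from the original plaintext: P1.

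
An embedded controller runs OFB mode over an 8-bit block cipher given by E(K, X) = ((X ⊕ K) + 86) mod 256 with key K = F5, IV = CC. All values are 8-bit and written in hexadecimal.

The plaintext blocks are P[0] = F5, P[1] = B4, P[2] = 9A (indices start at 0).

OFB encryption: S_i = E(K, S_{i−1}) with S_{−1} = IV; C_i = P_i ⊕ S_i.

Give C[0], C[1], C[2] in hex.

C[0] = 4A, C[1] = 64, C[2] = 31

C[0]: S = E(K, CC) = BF; F5 ⊕ BF = 4A.
C[1]: S = E(K, BF) = D0; B4 ⊕ D0 = 64.
C[2]: S = E(K, D0) = AB; 9A ⊕ AB = 31.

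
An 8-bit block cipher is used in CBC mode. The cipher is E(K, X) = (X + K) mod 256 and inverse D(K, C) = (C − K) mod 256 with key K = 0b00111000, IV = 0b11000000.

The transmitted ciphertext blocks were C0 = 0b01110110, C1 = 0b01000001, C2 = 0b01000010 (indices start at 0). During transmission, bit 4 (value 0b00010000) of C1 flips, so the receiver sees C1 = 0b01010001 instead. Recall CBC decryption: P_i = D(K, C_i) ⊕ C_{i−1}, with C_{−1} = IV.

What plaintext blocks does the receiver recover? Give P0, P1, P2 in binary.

P0 = 0b11111110, P1 = 0b01101111, P2 = 0b01011011

Only C1 changed, to 0b01010001. In CBC, a change in C_i garbles P_i and flips the same bit in P_{i+1}. Decrypting the received ciphertext:
P0: D(K, 0b01110110) = 0b00111110; 0b00111110 ⊕ 0b11000000 = 0b11111110.
P1: D(K, 0b01010001) = 0b00011001; 0b00011001 ⊕ 0b01110110 = 0b01101111.
P2: D(K, 0b01000010) = 0b00001010; 0b00001010 ⊕ 0b01010001 = 0b01011011.
Blocks that differ from the original plaintext: P1, P2.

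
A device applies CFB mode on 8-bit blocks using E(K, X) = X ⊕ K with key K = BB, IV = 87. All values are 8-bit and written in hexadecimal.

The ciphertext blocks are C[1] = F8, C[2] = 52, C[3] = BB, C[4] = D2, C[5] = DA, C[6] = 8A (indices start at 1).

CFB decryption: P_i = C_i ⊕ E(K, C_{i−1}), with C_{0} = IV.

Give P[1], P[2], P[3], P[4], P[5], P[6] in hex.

P[1]: E(K, 87) = 3C; F8 ⊕ 3C = C4.
P[2]: E(K, F8) = 43; 52 ⊕ 43 = 11.
P[3]: E(K, 52) = E9; BB ⊕ E9 = 52.
P[4]: E(K, BB) = 00; D2 ⊕ 00 = D2.
P[5]: E(K, D2) = 69; DA ⊕ 69 = B3.
P[6]: E(K, DA) = 61; 8A ⊕ 61 = EB.

P[1] = C4, P[2] = 11, P[3] = 52, P[4] = D2, P[5] = B3, P[6] = EB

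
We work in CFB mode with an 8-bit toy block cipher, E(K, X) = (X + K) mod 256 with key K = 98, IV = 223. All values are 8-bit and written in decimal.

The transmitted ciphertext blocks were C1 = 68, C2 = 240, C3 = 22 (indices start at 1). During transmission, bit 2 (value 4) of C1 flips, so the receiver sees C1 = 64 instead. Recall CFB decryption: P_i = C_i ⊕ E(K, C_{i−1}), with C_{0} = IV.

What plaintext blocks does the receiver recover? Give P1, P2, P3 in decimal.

Only C1 changed, to 64. In CFB, a change in C_i flips the same bit in P_i and garbles P_{i+1}. Decrypting the received ciphertext:
P1: E(K, 223) = 65; 64 ⊕ 65 = 1.
P2: E(K, 64) = 162; 240 ⊕ 162 = 82.
P3: E(K, 240) = 82; 22 ⊕ 82 = 68.
Blocks that differ from the original plaintext: P1, P2.

P1 = 1, P2 = 82, P3 = 68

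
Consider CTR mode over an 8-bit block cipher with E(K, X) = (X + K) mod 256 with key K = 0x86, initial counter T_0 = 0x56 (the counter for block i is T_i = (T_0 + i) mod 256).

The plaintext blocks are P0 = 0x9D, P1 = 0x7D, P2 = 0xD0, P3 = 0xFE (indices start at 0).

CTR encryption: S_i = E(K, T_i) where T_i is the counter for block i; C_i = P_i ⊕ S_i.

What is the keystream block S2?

0xDE

C0: T = 0x56, S = E(K, T) = 0xDC; 0x9D ⊕ 0xDC = 0x41.
C1: T = 0x57, S = E(K, T) = 0xDD; 0x7D ⊕ 0xDD = 0xA0.
C2: T = 0x58, S = E(K, T) = 0xDE; 0xD0 ⊕ 0xDE = 0x0E.
So S2 = 0xDE.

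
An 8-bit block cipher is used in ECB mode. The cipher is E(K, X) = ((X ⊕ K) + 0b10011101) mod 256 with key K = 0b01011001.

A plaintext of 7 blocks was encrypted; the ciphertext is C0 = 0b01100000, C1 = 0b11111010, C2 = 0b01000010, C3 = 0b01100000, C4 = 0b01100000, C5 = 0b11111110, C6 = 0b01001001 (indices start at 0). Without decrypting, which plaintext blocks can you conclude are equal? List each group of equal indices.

P0 = P3 = P4

ECB encrypts each block independently with the same key, so equal ciphertext blocks imply equal plaintext blocks.
C0 = C3 = C4 = 0b01100000, so P0 = P3 = P4.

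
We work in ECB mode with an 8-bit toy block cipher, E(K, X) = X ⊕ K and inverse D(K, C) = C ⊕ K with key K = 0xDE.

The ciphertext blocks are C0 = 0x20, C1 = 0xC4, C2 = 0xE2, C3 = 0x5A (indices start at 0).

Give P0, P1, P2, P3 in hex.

ECB decryption: P_i = D(K, C_i).
P0: D(K, 0x20) = 0xFE.
P1: D(K, 0xC4) = 0x1A.
P2: D(K, 0xE2) = 0x3C.
P3: D(K, 0x5A) = 0x84.

P0 = 0xFE, P1 = 0x1A, P2 = 0x3C, P3 = 0x84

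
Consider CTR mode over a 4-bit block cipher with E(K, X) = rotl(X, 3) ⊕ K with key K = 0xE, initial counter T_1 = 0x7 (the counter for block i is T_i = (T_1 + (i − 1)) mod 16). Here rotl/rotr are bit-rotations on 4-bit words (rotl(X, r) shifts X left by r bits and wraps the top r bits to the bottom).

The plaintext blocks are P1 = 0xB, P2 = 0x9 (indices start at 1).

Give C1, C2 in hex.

C1 = 0xE, C2 = 0x3

CTR encryption: S_i = E(K, T_i) where T_i is the counter for block i; C_i = P_i ⊕ S_i.
C1: T = 0x7, S = E(K, T) = 0x5; 0xB ⊕ 0x5 = 0xE.
C2: T = 0x8, S = E(K, T) = 0xA; 0x9 ⊕ 0xA = 0x3.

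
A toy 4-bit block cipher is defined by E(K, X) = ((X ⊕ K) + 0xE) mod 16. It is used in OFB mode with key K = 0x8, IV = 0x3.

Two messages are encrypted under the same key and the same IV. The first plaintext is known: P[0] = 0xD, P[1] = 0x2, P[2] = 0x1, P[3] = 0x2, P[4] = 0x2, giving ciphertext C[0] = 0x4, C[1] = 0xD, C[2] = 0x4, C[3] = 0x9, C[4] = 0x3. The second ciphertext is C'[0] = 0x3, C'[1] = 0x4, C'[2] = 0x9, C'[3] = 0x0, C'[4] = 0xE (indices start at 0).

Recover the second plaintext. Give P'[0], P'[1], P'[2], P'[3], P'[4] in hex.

P'[0] = 0xA, P'[1] = 0xB, P'[2] = 0xC, P'[3] = 0xB, P'[4] = 0xF

In OFB with a reused IV, both messages share the same keystream S_i, so C_i ⊕ C'_i = P_i ⊕ P'_i and thus P'_i = P_i ⊕ C_i ⊕ C'_i.
P'[0]: 0xD ⊕ 0x4 ⊕ 0x3 = 0xA.
P'[1]: 0x2 ⊕ 0xD ⊕ 0x4 = 0xB.
P'[2]: 0x1 ⊕ 0x4 ⊕ 0x9 = 0xC.
P'[3]: 0x2 ⊕ 0x9 ⊕ 0x0 = 0xB.
P'[4]: 0x2 ⊕ 0x3 ⊕ 0xE = 0xF.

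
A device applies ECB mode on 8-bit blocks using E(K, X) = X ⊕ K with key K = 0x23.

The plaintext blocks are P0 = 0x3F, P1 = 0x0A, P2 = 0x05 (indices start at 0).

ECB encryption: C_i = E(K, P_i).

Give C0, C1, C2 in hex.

C0 = 0x1C, C1 = 0x29, C2 = 0x26

C0: E(K, 0x3F) = 0x1C.
C1: E(K, 0x0A) = 0x29.
C2: E(K, 0x05) = 0x26.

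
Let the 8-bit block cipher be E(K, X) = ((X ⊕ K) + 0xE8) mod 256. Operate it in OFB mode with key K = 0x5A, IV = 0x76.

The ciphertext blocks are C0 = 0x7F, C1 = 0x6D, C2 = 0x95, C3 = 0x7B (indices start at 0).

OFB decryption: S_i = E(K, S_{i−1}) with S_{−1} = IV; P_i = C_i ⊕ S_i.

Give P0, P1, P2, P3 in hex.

P0: S = E(K, 0x76) = 0x14; 0x7F ⊕ 0x14 = 0x6B.
P1: S = E(K, 0x14) = 0x36; 0x6D ⊕ 0x36 = 0x5B.
P2: S = E(K, 0x36) = 0x54; 0x95 ⊕ 0x54 = 0xC1.
P3: S = E(K, 0x54) = 0xF6; 0x7B ⊕ 0xF6 = 0x8D.

P0 = 0x6B, P1 = 0x5B, P2 = 0xC1, P3 = 0x8D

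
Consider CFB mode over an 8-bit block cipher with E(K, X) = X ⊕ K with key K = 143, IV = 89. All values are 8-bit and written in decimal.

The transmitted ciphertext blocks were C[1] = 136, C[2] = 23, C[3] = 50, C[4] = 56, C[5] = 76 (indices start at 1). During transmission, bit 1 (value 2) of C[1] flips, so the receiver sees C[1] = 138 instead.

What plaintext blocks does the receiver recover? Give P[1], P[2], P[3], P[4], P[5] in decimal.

P[1] = 92, P[2] = 18, P[3] = 170, P[4] = 133, P[5] = 251

CFB decryption: P_i = C_i ⊕ E(K, C_{i−1}), with C_{0} = IV.
Only C[1] changed, to 138. In CFB, a change in C_i flips the same bit in P_i and garbles P_{i+1}. Decrypting the received ciphertext:
P[1]: E(K, 89) = 214; 138 ⊕ 214 = 92.
P[2]: E(K, 138) = 5; 23 ⊕ 5 = 18.
P[3]: E(K, 23) = 152; 50 ⊕ 152 = 170.
P[4]: E(K, 50) = 189; 56 ⊕ 189 = 133.
P[5]: E(K, 56) = 183; 76 ⊕ 183 = 251.
Blocks that differ from the original plaintext: P[1], P[2].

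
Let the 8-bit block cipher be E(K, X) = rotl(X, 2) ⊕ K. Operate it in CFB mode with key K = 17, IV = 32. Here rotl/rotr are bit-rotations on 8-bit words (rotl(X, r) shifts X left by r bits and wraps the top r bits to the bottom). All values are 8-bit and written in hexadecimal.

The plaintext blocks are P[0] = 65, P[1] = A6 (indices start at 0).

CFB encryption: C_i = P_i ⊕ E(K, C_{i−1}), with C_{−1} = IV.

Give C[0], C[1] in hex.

C[0] = BA, C[1] = 5B

C[0]: E(K, 32) = DF; 65 ⊕ DF = BA.
C[1]: E(K, BA) = FD; A6 ⊕ FD = 5B.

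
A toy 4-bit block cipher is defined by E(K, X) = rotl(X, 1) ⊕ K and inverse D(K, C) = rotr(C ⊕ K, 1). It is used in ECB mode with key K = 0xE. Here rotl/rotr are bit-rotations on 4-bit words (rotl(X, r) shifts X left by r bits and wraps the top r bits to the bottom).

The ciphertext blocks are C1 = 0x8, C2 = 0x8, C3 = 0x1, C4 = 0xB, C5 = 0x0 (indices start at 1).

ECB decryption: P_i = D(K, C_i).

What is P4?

P4 = 0xA

P4: D(K, 0xB) = 0xA.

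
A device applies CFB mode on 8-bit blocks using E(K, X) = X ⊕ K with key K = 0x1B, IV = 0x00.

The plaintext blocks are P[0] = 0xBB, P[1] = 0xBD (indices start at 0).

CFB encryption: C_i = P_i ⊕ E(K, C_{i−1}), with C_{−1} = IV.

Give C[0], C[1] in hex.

C[0]: E(K, 0x00) = 0x1B; 0xBB ⊕ 0x1B = 0xA0.
C[1]: E(K, 0xA0) = 0xBB; 0xBD ⊕ 0xBB = 0x06.

C[0] = 0xA0, C[1] = 0x06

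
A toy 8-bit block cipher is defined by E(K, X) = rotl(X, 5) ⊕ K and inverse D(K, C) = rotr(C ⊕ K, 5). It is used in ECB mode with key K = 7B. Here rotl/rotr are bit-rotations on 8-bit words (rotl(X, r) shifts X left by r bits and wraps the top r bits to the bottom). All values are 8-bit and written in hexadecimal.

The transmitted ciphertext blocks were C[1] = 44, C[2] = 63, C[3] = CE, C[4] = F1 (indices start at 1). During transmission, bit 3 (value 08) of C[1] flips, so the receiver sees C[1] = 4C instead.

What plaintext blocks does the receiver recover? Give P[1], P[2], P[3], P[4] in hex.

P[1] = B9, P[2] = C0, P[3] = AD, P[4] = 54

ECB decryption: P_i = D(K, C_i).
Only C[1] changed, to 4C. In ECB, a change in C_i affects only P_i. Decrypting the received ciphertext:
P[1]: D(K, 4C) = B9.
P[2]: D(K, 63) = C0.
P[3]: D(K, CE) = AD.
P[4]: D(K, F1) = 54.
Blocks that differ from the original plaintext: P[1].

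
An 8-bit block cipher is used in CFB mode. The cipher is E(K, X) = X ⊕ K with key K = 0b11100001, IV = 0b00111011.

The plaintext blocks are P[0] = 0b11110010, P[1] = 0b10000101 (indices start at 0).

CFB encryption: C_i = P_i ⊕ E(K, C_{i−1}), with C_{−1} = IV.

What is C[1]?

C[0]: E(K, 0b00111011) = 0b11011010; 0b11110010 ⊕ 0b11011010 = 0b00101000.
C[1]: E(K, 0b00101000) = 0b11001001; 0b10000101 ⊕ 0b11001001 = 0b01001100.

C[1] = 0b01001100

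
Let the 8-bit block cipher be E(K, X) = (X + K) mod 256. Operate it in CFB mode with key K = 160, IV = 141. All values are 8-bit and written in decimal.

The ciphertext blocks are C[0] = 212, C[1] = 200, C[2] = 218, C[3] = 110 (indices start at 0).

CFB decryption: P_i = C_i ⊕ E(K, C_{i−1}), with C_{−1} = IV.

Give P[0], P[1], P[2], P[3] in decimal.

P[0] = 249, P[1] = 188, P[2] = 178, P[3] = 20

P[0]: E(K, 141) = 45; 212 ⊕ 45 = 249.
P[1]: E(K, 212) = 116; 200 ⊕ 116 = 188.
P[2]: E(K, 200) = 104; 218 ⊕ 104 = 178.
P[3]: E(K, 218) = 122; 110 ⊕ 122 = 20.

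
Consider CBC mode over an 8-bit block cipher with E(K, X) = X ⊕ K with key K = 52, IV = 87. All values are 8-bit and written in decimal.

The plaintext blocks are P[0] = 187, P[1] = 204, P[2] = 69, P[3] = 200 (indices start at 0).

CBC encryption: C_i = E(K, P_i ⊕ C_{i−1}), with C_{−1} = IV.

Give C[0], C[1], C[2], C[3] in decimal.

C[0]: P[0] ⊕ 87 = 236; E(K, 236) = 216.
C[1]: P[1] ⊕ 216 = 20; E(K, 20) = 32.
C[2]: P[2] ⊕ 32 = 101; E(K, 101) = 81.
C[3]: P[3] ⊕ 81 = 153; E(K, 153) = 173.

C[0] = 216, C[1] = 32, C[2] = 81, C[3] = 173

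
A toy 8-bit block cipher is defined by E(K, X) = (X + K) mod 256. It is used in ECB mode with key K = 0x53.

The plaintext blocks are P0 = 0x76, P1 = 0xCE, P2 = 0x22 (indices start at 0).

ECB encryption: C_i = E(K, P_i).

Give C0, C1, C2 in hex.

C0: E(K, 0x76) = 0xC9.
C1: E(K, 0xCE) = 0x21.
C2: E(K, 0x22) = 0x75.

C0 = 0xC9, C1 = 0x21, C2 = 0x75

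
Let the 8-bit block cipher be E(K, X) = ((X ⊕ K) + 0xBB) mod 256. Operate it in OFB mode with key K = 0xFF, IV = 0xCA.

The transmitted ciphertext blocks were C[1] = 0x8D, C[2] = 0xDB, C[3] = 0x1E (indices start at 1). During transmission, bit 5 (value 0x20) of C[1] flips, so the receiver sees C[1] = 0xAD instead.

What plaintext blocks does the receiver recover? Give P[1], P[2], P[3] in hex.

P[1] = 0x5D, P[2] = 0x11, P[3] = 0xEE

OFB decryption: S_i = E(K, S_{i−1}) with S_{0} = IV; P_i = C_i ⊕ S_i.
Only C[1] changed, to 0xAD. In OFB, a change in C_i flips the same bit in P_i only; the keystream is unaffected. Decrypting the received ciphertext:
P[1]: S = E(K, 0xCA) = 0xF0; 0xAD ⊕ 0xF0 = 0x5D.
P[2]: S = E(K, 0xF0) = 0xCA; 0xDB ⊕ 0xCA = 0x11.
P[3]: S = E(K, 0xCA) = 0xF0; 0x1E ⊕ 0xF0 = 0xEE.
Blocks that differ from the original plaintext: P[1].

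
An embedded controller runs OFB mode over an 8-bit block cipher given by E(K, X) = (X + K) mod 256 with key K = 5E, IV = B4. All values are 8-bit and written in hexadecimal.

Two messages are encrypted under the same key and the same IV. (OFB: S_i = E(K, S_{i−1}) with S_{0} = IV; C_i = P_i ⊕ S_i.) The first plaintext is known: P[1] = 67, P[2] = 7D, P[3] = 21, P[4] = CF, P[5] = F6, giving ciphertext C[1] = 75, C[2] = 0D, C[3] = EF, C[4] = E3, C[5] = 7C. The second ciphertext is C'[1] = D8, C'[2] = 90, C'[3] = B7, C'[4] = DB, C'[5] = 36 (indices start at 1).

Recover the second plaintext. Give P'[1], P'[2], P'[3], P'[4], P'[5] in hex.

P'[1] = CA, P'[2] = E0, P'[3] = 79, P'[4] = F7, P'[5] = BC

In OFB with a reused IV, both messages share the same keystream S_i, so C_i ⊕ C'_i = P_i ⊕ P'_i and thus P'_i = P_i ⊕ C_i ⊕ C'_i.
P'[1]: 67 ⊕ 75 ⊕ D8 = CA.
P'[2]: 7D ⊕ 0D ⊕ 90 = E0.
P'[3]: 21 ⊕ EF ⊕ B7 = 79.
P'[4]: CF ⊕ E3 ⊕ DB = F7.
P'[5]: F6 ⊕ 7C ⊕ 36 = BC.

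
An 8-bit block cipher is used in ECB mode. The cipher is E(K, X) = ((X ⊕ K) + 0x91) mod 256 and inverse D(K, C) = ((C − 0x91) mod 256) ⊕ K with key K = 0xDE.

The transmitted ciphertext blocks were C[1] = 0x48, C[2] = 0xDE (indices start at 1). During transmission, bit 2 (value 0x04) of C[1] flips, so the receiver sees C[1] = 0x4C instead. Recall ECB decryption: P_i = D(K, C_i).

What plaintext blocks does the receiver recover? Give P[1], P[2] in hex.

P[1] = 0x65, P[2] = 0x93

Only C[1] changed, to 0x4C. In ECB, a change in C_i affects only P_i. Decrypting the received ciphertext:
P[1]: D(K, 0x4C) = 0x65.
P[2]: D(K, 0xDE) = 0x93.
Blocks that differ from the original plaintext: P[1].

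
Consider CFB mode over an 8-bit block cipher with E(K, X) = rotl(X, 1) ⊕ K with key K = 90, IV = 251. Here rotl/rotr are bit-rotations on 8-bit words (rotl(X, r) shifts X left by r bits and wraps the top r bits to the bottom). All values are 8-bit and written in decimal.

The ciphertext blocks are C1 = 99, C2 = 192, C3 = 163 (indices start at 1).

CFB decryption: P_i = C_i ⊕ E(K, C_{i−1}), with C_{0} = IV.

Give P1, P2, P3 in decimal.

P1: E(K, 251) = 173; 99 ⊕ 173 = 206.
P2: E(K, 99) = 156; 192 ⊕ 156 = 92.
P3: E(K, 192) = 219; 163 ⊕ 219 = 120.

P1 = 206, P2 = 92, P3 = 120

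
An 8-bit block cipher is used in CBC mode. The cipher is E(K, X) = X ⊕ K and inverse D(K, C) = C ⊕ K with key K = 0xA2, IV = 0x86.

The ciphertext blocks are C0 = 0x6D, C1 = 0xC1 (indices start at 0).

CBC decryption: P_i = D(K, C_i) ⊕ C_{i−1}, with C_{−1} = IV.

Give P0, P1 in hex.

P0: D(K, 0x6D) = 0xCF; 0xCF ⊕ 0x86 = 0x49.
P1: D(K, 0xC1) = 0x63; 0x63 ⊕ 0x6D = 0x0E.

P0 = 0x49, P1 = 0x0E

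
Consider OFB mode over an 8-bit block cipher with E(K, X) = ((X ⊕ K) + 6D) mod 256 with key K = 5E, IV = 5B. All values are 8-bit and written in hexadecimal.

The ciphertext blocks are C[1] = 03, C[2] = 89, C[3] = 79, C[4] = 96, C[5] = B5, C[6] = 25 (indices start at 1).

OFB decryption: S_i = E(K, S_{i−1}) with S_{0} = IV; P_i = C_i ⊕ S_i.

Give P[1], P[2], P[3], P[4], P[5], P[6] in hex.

P[1]: S = E(K, 5B) = 72; 03 ⊕ 72 = 71.
P[2]: S = E(K, 72) = 99; 89 ⊕ 99 = 10.
P[3]: S = E(K, 99) = 34; 79 ⊕ 34 = 4D.
P[4]: S = E(K, 34) = D7; 96 ⊕ D7 = 41.
P[5]: S = E(K, D7) = F6; B5 ⊕ F6 = 43.
P[6]: S = E(K, F6) = 15; 25 ⊕ 15 = 30.

P[1] = 71, P[2] = 10, P[3] = 4D, P[4] = 41, P[5] = 43, P[6] = 30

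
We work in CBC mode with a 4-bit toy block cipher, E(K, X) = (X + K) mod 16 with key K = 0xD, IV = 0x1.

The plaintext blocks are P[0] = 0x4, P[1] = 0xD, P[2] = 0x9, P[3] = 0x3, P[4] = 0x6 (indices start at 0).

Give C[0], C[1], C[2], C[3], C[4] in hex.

C[0] = 0x2, C[1] = 0xC, C[2] = 0x2, C[3] = 0xE, C[4] = 0x5

CBC encryption: C_i = E(K, P_i ⊕ C_{i−1}), with C_{−1} = IV.
C[0]: P[0] ⊕ 0x1 = 0x5; E(K, 0x5) = 0x2.
C[1]: P[1] ⊕ 0x2 = 0xF; E(K, 0xF) = 0xC.
C[2]: P[2] ⊕ 0xC = 0x5; E(K, 0x5) = 0x2.
C[3]: P[3] ⊕ 0x2 = 0x1; E(K, 0x1) = 0xE.
C[4]: P[4] ⊕ 0xE = 0x8; E(K, 0x8) = 0x5.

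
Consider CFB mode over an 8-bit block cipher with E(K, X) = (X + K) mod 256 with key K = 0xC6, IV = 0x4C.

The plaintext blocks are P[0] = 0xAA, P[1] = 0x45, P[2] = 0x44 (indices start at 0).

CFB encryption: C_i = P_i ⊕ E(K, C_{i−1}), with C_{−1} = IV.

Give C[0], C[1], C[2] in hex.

C[0] = 0xB8, C[1] = 0x3B, C[2] = 0x45

C[0]: E(K, 0x4C) = 0x12; 0xAA ⊕ 0x12 = 0xB8.
C[1]: E(K, 0xB8) = 0x7E; 0x45 ⊕ 0x7E = 0x3B.
C[2]: E(K, 0x3B) = 0x01; 0x44 ⊕ 0x01 = 0x45.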